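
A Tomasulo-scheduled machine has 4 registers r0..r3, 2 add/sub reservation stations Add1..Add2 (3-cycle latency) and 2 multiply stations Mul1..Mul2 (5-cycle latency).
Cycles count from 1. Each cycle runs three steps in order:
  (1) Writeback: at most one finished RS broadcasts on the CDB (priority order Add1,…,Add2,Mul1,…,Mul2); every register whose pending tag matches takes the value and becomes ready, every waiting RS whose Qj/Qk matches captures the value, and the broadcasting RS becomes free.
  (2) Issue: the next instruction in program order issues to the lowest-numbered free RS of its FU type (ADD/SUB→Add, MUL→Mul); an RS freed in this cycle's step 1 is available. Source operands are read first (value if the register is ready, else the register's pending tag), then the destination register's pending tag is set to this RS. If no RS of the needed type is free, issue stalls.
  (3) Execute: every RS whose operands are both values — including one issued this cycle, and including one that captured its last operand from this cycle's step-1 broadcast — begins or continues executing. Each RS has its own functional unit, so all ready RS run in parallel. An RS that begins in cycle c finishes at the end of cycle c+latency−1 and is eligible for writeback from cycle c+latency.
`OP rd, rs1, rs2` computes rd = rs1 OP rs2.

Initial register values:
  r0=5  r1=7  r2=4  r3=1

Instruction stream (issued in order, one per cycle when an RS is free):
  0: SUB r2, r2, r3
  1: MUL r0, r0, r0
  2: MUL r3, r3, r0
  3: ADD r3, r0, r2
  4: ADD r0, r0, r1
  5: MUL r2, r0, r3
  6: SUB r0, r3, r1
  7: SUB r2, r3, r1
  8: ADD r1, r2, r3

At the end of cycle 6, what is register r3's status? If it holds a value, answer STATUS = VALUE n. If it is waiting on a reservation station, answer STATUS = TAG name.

c1: issue SUB r2<-Add1 | r0:5,r1:7,r2:Add1,r3:1
c2: issue MUL r0<-Mul1 | r0:Mul1,r1:7,r2:Add1,r3:1
c3: issue MUL r3<-Mul2 | r0:Mul1,r1:7,r2:Add1,r3:Mul2
c4: CDB Add1=3; issue ADD r3<-Add1 | r0:Mul1,r1:7,r2:3,r3:Add1
c5: issue ADD r0<-Add2 | r0:Add2,r1:7,r2:3,r3:Add1
c6: stall | r0:Add2,r1:7,r2:3,r3:Add1

STATUS = TAG Add1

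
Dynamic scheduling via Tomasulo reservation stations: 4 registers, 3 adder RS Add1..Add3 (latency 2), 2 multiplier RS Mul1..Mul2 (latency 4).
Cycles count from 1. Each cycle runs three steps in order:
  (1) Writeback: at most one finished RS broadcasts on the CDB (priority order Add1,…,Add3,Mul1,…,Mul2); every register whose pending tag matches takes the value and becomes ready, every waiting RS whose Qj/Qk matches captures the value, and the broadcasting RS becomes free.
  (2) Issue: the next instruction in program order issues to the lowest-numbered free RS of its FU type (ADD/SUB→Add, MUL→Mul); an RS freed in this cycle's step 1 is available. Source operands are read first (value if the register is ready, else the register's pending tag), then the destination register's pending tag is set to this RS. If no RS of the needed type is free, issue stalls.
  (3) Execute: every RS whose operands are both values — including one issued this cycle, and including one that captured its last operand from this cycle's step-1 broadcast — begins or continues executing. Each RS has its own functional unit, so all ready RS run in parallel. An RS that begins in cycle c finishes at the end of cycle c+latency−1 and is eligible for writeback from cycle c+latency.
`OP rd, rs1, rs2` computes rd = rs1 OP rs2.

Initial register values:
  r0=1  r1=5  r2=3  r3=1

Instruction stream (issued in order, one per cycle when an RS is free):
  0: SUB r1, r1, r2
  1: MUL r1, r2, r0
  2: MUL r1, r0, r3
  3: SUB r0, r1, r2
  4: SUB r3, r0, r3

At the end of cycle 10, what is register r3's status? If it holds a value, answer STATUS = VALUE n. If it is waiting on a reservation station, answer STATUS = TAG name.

cycle 1: issue SUB r1<-Add1 // r0:1,r1:Add1,r2:3,r3:1
cycle 2: issue MUL r1<-Mul1 // r0:1,r1:Mul1,r2:3,r3:1
cycle 3: CDB Add1=2; issue MUL r1<-Mul2 // r0:1,r1:Mul2,r2:3,r3:1
cycle 4: issue SUB r0<-Add1 // r0:Add1,r1:Mul2,r2:3,r3:1
cycle 5: issue SUB r3<-Add2 // r0:Add1,r1:Mul2,r2:3,r3:Add2
cycle 6: CDB Mul1=3 // r0:Add1,r1:Mul2,r2:3,r3:Add2
cycle 7: CDB Mul2=1 // r0:Add1,r1:1,r2:3,r3:Add2
cycle 8: - // r0:Add1,r1:1,r2:3,r3:Add2
cycle 9: CDB Add1=-2 // r0:-2,r1:1,r2:3,r3:Add2
cycle 10: - // r0:-2,r1:1,r2:3,r3:Add2

STATUS = TAG Add2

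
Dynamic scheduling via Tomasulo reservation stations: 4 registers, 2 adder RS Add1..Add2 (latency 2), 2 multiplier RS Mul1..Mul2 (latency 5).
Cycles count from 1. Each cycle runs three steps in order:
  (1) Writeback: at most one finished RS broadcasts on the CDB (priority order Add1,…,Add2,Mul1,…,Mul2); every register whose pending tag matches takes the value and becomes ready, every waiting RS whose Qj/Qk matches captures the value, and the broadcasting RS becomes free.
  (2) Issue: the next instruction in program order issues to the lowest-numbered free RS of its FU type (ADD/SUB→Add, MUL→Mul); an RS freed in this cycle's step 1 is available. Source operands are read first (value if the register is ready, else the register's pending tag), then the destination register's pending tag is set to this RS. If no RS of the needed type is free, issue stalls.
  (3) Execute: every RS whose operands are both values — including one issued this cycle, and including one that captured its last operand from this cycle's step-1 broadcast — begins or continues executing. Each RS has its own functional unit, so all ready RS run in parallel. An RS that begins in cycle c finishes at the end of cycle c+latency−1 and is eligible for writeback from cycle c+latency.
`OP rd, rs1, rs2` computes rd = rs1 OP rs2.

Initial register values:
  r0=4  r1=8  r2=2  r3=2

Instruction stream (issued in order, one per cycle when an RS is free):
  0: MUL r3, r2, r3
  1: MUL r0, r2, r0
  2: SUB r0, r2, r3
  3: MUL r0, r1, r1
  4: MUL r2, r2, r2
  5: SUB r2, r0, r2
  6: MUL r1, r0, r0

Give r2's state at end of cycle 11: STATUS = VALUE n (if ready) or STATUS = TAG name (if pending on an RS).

STATUS = TAG Add1

  c1: issue MUL r3<-Mul1  regs: r0:4,r1:8,r2:2,r3:Mul1
  c2: issue MUL r0<-Mul2  regs: r0:Mul2,r1:8,r2:2,r3:Mul1
  c3: issue SUB r0<-Add1  regs: r0:Add1,r1:8,r2:2,r3:Mul1
  c4: stall  regs: r0:Add1,r1:8,r2:2,r3:Mul1
  c5: stall  regs: r0:Add1,r1:8,r2:2,r3:Mul1
  c6: CDB Mul1=4; issue MUL r0<-Mul1  regs: r0:Mul1,r1:8,r2:2,r3:4
  c7: CDB Mul2=8; issue MUL r2<-Mul2  regs: r0:Mul1,r1:8,r2:Mul2,r3:4
  c8: CDB Add1=-2; issue SUB r2<-Add1  regs: r0:Mul1,r1:8,r2:Add1,r3:4
  c9: stall  regs: r0:Mul1,r1:8,r2:Add1,r3:4
  c10: stall  regs: r0:Mul1,r1:8,r2:Add1,r3:4
  c11: CDB Mul1=64; issue MUL r1<-Mul1  regs: r0:64,r1:Mul1,r2:Add1,r3:4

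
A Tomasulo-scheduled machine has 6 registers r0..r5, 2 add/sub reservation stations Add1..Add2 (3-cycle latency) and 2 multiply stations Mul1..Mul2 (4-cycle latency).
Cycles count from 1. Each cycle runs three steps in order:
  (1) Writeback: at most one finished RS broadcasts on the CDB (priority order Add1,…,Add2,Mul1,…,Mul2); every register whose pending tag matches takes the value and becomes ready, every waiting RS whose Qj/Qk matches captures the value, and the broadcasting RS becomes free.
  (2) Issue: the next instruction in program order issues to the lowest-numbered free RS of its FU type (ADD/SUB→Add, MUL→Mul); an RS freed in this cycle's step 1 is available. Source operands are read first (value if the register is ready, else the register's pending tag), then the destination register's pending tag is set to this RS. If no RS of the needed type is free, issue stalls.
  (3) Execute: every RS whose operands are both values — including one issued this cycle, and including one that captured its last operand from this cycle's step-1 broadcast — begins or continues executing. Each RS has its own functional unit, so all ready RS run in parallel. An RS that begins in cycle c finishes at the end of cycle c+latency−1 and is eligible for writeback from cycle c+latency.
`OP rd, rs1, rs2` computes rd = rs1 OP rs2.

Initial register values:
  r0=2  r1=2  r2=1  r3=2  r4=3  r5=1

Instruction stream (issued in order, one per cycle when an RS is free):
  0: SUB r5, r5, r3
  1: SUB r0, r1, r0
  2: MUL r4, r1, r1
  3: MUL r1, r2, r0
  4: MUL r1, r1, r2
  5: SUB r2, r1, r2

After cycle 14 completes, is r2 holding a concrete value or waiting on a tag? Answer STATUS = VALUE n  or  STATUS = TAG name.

STATUS = TAG Add1

  c1: issue SUB r5<-Add1  regs: r0:2,r1:2,r2:1,r3:2,r4:3,r5:Add1
  c2: issue SUB r0<-Add2  regs: r0:Add2,r1:2,r2:1,r3:2,r4:3,r5:Add1
  c3: issue MUL r4<-Mul1  regs: r0:Add2,r1:2,r2:1,r3:2,r4:Mul1,r5:Add1
  c4: CDB Add1=-1; issue MUL r1<-Mul2  regs: r0:Add2,r1:Mul2,r2:1,r3:2,r4:Mul1,r5:-1
  c5: CDB Add2=0; stall  regs: r0:0,r1:Mul2,r2:1,r3:2,r4:Mul1,r5:-1
  c6: stall  regs: r0:0,r1:Mul2,r2:1,r3:2,r4:Mul1,r5:-1
  c7: CDB Mul1=4; issue MUL r1<-Mul1  regs: r0:0,r1:Mul1,r2:1,r3:2,r4:4,r5:-1
  c8: issue SUB r2<-Add1  regs: r0:0,r1:Mul1,r2:Add1,r3:2,r4:4,r5:-1
  c9: CDB Mul2=0  regs: r0:0,r1:Mul1,r2:Add1,r3:2,r4:4,r5:-1
  c10: -  regs: r0:0,r1:Mul1,r2:Add1,r3:2,r4:4,r5:-1
  c11: -  regs: r0:0,r1:Mul1,r2:Add1,r3:2,r4:4,r5:-1
  c12: -  regs: r0:0,r1:Mul1,r2:Add1,r3:2,r4:4,r5:-1
  c13: CDB Mul1=0  regs: r0:0,r1:0,r2:Add1,r3:2,r4:4,r5:-1
  c14: -  regs: r0:0,r1:0,r2:Add1,r3:2,r4:4,r5:-1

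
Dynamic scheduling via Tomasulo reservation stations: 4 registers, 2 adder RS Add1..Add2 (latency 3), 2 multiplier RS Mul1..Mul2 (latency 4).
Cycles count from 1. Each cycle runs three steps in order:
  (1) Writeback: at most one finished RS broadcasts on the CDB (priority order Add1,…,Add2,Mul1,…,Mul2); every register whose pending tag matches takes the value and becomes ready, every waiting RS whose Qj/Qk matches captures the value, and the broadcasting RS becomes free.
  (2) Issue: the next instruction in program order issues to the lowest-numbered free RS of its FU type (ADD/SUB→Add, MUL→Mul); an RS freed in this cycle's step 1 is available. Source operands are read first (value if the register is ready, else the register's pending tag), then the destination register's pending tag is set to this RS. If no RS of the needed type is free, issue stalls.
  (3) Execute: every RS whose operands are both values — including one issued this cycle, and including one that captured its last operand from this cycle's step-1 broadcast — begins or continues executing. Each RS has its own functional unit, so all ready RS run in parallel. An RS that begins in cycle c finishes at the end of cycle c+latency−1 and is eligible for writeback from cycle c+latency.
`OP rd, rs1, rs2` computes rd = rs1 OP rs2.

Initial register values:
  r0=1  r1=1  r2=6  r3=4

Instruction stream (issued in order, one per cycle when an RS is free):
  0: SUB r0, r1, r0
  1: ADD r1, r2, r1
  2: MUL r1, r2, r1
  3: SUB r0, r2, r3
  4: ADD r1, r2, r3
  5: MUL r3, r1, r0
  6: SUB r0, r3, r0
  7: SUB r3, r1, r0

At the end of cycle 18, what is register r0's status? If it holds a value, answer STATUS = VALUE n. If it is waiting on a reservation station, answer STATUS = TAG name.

  c1: issue SUB r0<-Add1  regs: r0:Add1,r1:1,r2:6,r3:4
  c2: issue ADD r1<-Add2  regs: r0:Add1,r1:Add2,r2:6,r3:4
  c3: issue MUL r1<-Mul1  regs: r0:Add1,r1:Mul1,r2:6,r3:4
  c4: CDB Add1=0; issue SUB r0<-Add1  regs: r0:Add1,r1:Mul1,r2:6,r3:4
  c5: CDB Add2=7; issue ADD r1<-Add2  regs: r0:Add1,r1:Add2,r2:6,r3:4
  c6: issue MUL r3<-Mul2  regs: r0:Add1,r1:Add2,r2:6,r3:Mul2
  c7: CDB Add1=2; issue SUB r0<-Add1  regs: r0:Add1,r1:Add2,r2:6,r3:Mul2
  c8: CDB Add2=10; issue SUB r3<-Add2  regs: r0:Add1,r1:10,r2:6,r3:Add2
  c9: CDB Mul1=42  regs: r0:Add1,r1:10,r2:6,r3:Add2
  c10: -  regs: r0:Add1,r1:10,r2:6,r3:Add2
  c11: -  regs: r0:Add1,r1:10,r2:6,r3:Add2
  c12: CDB Mul2=20  regs: r0:Add1,r1:10,r2:6,r3:Add2
  c13: -  regs: r0:Add1,r1:10,r2:6,r3:Add2
  c14: -  regs: r0:Add1,r1:10,r2:6,r3:Add2
  c15: CDB Add1=18  regs: r0:18,r1:10,r2:6,r3:Add2
  c16: -  regs: r0:18,r1:10,r2:6,r3:Add2
  c17: -  regs: r0:18,r1:10,r2:6,r3:Add2
  c18: CDB Add2=-8  regs: r0:18,r1:10,r2:6,r3:-8

STATUS = VALUE 18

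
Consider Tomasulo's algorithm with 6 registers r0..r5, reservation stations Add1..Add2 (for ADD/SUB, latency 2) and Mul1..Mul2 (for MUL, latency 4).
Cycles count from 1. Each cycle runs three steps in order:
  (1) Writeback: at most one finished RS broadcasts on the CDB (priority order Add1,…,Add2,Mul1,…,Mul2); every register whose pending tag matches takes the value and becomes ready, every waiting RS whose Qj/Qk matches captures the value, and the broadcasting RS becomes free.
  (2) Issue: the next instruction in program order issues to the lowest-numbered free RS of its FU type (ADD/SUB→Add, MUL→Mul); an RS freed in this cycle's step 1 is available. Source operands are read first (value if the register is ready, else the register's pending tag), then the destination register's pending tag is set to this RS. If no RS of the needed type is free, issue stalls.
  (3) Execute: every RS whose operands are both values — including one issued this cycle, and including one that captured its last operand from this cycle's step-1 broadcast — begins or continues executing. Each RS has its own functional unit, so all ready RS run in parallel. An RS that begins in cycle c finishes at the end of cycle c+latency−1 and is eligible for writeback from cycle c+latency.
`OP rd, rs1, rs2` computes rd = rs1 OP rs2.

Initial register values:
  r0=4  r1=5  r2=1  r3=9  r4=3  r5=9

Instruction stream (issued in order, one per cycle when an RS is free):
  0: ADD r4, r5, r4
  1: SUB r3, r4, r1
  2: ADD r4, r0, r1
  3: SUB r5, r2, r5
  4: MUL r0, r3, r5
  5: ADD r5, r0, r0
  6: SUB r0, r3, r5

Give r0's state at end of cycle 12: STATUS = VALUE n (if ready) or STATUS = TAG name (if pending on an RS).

c1: issue ADD r4<-Add1 | r0:4,r1:5,r2:1,r3:9,r4:Add1,r5:9
c2: issue SUB r3<-Add2 | r0:4,r1:5,r2:1,r3:Add2,r4:Add1,r5:9
c3: CDB Add1=12; issue ADD r4<-Add1 | r0:4,r1:5,r2:1,r3:Add2,r4:Add1,r5:9
c4: stall | r0:4,r1:5,r2:1,r3:Add2,r4:Add1,r5:9
c5: CDB Add1=9; issue SUB r5<-Add1 | r0:4,r1:5,r2:1,r3:Add2,r4:9,r5:Add1
c6: CDB Add2=7; issue MUL r0<-Mul1 | r0:Mul1,r1:5,r2:1,r3:7,r4:9,r5:Add1
c7: CDB Add1=-8; issue ADD r5<-Add1 | r0:Mul1,r1:5,r2:1,r3:7,r4:9,r5:Add1
c8: issue SUB r0<-Add2 | r0:Add2,r1:5,r2:1,r3:7,r4:9,r5:Add1
c9: - | r0:Add2,r1:5,r2:1,r3:7,r4:9,r5:Add1
c10: - | r0:Add2,r1:5,r2:1,r3:7,r4:9,r5:Add1
c11: CDB Mul1=-56 | r0:Add2,r1:5,r2:1,r3:7,r4:9,r5:Add1
c12: - | r0:Add2,r1:5,r2:1,r3:7,r4:9,r5:Add1

STATUS = TAG Add2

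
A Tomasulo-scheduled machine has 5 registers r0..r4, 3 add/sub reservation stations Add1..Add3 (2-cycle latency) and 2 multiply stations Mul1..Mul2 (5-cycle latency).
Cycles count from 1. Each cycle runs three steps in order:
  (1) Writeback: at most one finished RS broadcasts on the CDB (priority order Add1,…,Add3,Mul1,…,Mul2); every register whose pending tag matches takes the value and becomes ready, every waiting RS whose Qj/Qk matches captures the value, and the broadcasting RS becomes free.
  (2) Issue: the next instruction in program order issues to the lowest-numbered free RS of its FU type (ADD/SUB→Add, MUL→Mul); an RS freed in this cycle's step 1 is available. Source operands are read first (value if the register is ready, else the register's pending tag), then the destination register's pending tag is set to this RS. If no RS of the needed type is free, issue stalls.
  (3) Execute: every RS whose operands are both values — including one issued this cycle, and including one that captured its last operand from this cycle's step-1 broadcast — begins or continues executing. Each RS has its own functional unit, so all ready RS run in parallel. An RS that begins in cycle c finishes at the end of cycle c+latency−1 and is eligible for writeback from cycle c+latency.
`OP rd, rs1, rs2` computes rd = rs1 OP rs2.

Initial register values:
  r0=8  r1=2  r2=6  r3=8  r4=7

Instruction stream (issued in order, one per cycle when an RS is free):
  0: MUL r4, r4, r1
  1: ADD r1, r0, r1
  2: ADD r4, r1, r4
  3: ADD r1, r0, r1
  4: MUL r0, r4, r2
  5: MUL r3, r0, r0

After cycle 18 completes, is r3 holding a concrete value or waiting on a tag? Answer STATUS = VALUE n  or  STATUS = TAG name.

cycle 1: issue MUL r4<-Mul1 // r0:8,r1:2,r2:6,r3:8,r4:Mul1
cycle 2: issue ADD r1<-Add1 // r0:8,r1:Add1,r2:6,r3:8,r4:Mul1
cycle 3: issue ADD r4<-Add2 // r0:8,r1:Add1,r2:6,r3:8,r4:Add2
cycle 4: CDB Add1=10; issue ADD r1<-Add1 // r0:8,r1:Add1,r2:6,r3:8,r4:Add2
cycle 5: issue MUL r0<-Mul2 // r0:Mul2,r1:Add1,r2:6,r3:8,r4:Add2
cycle 6: CDB Add1=18; stall // r0:Mul2,r1:18,r2:6,r3:8,r4:Add2
cycle 7: CDB Mul1=14; issue MUL r3<-Mul1 // r0:Mul2,r1:18,r2:6,r3:Mul1,r4:Add2
cycle 8: - // r0:Mul2,r1:18,r2:6,r3:Mul1,r4:Add2
cycle 9: CDB Add2=24 // r0:Mul2,r1:18,r2:6,r3:Mul1,r4:24
cycle 10: - // r0:Mul2,r1:18,r2:6,r3:Mul1,r4:24
cycle 11: - // r0:Mul2,r1:18,r2:6,r3:Mul1,r4:24
cycle 12: - // r0:Mul2,r1:18,r2:6,r3:Mul1,r4:24
cycle 13: - // r0:Mul2,r1:18,r2:6,r3:Mul1,r4:24
cycle 14: CDB Mul2=144 // r0:144,r1:18,r2:6,r3:Mul1,r4:24
cycle 15: - // r0:144,r1:18,r2:6,r3:Mul1,r4:24
cycle 16: - // r0:144,r1:18,r2:6,r3:Mul1,r4:24
cycle 17: - // r0:144,r1:18,r2:6,r3:Mul1,r4:24
cycle 18: - // r0:144,r1:18,r2:6,r3:Mul1,r4:24

STATUS = TAG Mul1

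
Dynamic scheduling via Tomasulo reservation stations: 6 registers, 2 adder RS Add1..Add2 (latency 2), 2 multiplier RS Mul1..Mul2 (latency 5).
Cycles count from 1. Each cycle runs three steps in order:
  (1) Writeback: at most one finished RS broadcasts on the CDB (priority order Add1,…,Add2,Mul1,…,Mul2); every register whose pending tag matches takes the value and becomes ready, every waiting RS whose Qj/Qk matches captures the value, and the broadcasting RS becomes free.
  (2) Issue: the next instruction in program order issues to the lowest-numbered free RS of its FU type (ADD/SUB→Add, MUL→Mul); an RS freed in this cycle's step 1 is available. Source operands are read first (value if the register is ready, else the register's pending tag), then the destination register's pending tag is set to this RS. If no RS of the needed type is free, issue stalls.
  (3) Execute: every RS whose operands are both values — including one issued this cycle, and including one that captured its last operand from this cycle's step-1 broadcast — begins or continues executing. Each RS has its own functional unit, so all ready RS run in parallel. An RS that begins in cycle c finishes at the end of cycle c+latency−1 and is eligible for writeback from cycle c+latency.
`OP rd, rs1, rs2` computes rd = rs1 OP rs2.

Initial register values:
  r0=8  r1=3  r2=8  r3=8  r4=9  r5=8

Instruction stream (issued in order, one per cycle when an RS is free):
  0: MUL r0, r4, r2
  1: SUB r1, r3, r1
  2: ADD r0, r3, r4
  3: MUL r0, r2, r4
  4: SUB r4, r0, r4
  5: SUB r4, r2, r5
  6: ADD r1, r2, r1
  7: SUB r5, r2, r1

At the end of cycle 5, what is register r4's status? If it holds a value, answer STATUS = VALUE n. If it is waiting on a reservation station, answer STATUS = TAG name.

STATUS = TAG Add1

c1: issue MUL r0<-Mul1 | r0:Mul1,r1:3,r2:8,r3:8,r4:9,r5:8
c2: issue SUB r1<-Add1 | r0:Mul1,r1:Add1,r2:8,r3:8,r4:9,r5:8
c3: issue ADD r0<-Add2 | r0:Add2,r1:Add1,r2:8,r3:8,r4:9,r5:8
c4: CDB Add1=5; issue MUL r0<-Mul2 | r0:Mul2,r1:5,r2:8,r3:8,r4:9,r5:8
c5: CDB Add2=17; issue SUB r4<-Add1 | r0:Mul2,r1:5,r2:8,r3:8,r4:Add1,r5:8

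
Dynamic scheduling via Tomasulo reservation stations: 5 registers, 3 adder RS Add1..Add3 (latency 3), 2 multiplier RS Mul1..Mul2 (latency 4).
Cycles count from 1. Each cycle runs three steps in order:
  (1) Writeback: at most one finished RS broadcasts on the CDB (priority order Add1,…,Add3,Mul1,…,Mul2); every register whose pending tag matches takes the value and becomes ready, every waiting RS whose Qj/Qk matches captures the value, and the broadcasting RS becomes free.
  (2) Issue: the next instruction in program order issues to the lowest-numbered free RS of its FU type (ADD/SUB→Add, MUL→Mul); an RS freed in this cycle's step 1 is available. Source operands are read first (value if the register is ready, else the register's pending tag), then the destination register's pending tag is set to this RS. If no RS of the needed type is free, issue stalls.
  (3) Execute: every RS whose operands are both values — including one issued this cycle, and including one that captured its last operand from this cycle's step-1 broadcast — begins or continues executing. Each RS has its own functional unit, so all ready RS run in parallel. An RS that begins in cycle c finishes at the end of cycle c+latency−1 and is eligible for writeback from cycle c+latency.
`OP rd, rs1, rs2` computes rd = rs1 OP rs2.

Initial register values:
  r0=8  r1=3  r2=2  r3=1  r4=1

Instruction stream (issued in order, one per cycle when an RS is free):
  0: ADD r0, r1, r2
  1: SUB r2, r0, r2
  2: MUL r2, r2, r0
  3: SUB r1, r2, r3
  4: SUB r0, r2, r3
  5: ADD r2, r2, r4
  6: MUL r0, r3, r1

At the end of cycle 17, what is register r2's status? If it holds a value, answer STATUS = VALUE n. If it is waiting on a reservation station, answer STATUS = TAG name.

cycle 1: issue ADD r0<-Add1 // r0:Add1,r1:3,r2:2,r3:1,r4:1
cycle 2: issue SUB r2<-Add2 // r0:Add1,r1:3,r2:Add2,r3:1,r4:1
cycle 3: issue MUL r2<-Mul1 // r0:Add1,r1:3,r2:Mul1,r3:1,r4:1
cycle 4: CDB Add1=5; issue SUB r1<-Add1 // r0:5,r1:Add1,r2:Mul1,r3:1,r4:1
cycle 5: issue SUB r0<-Add3 // r0:Add3,r1:Add1,r2:Mul1,r3:1,r4:1
cycle 6: stall // r0:Add3,r1:Add1,r2:Mul1,r3:1,r4:1
cycle 7: CDB Add2=3; issue ADD r2<-Add2 // r0:Add3,r1:Add1,r2:Add2,r3:1,r4:1
cycle 8: issue MUL r0<-Mul2 // r0:Mul2,r1:Add1,r2:Add2,r3:1,r4:1
cycle 9: - // r0:Mul2,r1:Add1,r2:Add2,r3:1,r4:1
cycle 10: - // r0:Mul2,r1:Add1,r2:Add2,r3:1,r4:1
cycle 11: CDB Mul1=15 // r0:Mul2,r1:Add1,r2:Add2,r3:1,r4:1
cycle 12: - // r0:Mul2,r1:Add1,r2:Add2,r3:1,r4:1
cycle 13: - // r0:Mul2,r1:Add1,r2:Add2,r3:1,r4:1
cycle 14: CDB Add1=14 // r0:Mul2,r1:14,r2:Add2,r3:1,r4:1
cycle 15: CDB Add2=16 // r0:Mul2,r1:14,r2:16,r3:1,r4:1
cycle 16: CDB Add3=14 // r0:Mul2,r1:14,r2:16,r3:1,r4:1
cycle 17: - // r0:Mul2,r1:14,r2:16,r3:1,r4:1

STATUS = VALUE 16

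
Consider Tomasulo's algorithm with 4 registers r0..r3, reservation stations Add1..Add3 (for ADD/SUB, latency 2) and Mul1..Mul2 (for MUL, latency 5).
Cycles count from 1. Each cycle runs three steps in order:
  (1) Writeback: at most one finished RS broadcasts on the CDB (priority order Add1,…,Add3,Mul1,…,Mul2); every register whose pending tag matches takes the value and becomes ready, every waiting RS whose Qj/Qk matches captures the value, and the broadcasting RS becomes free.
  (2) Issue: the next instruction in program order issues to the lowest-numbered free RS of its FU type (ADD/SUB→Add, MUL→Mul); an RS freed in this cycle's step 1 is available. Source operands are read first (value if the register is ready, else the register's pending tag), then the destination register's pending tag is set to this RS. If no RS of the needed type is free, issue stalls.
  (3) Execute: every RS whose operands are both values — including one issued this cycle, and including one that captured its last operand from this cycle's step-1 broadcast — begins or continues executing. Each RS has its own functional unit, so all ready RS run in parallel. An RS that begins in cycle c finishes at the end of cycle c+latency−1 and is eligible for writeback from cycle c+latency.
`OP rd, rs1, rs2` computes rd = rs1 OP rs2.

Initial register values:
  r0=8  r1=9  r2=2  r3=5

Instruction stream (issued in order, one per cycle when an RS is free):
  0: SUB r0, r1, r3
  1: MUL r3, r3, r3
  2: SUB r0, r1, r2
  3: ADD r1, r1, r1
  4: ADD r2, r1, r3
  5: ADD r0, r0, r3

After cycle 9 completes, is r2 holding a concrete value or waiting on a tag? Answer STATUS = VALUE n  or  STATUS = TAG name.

  c1: issue SUB r0<-Add1  regs: r0:Add1,r1:9,r2:2,r3:5
  c2: issue MUL r3<-Mul1  regs: r0:Add1,r1:9,r2:2,r3:Mul1
  c3: CDB Add1=4; issue SUB r0<-Add1  regs: r0:Add1,r1:9,r2:2,r3:Mul1
  c4: issue ADD r1<-Add2  regs: r0:Add1,r1:Add2,r2:2,r3:Mul1
  c5: CDB Add1=7; issue ADD r2<-Add1  regs: r0:7,r1:Add2,r2:Add1,r3:Mul1
  c6: CDB Add2=18; issue ADD r0<-Add2  regs: r0:Add2,r1:18,r2:Add1,r3:Mul1
  c7: CDB Mul1=25  regs: r0:Add2,r1:18,r2:Add1,r3:25
  c8: -  regs: r0:Add2,r1:18,r2:Add1,r3:25
  c9: CDB Add1=43  regs: r0:Add2,r1:18,r2:43,r3:25

STATUS = VALUE 43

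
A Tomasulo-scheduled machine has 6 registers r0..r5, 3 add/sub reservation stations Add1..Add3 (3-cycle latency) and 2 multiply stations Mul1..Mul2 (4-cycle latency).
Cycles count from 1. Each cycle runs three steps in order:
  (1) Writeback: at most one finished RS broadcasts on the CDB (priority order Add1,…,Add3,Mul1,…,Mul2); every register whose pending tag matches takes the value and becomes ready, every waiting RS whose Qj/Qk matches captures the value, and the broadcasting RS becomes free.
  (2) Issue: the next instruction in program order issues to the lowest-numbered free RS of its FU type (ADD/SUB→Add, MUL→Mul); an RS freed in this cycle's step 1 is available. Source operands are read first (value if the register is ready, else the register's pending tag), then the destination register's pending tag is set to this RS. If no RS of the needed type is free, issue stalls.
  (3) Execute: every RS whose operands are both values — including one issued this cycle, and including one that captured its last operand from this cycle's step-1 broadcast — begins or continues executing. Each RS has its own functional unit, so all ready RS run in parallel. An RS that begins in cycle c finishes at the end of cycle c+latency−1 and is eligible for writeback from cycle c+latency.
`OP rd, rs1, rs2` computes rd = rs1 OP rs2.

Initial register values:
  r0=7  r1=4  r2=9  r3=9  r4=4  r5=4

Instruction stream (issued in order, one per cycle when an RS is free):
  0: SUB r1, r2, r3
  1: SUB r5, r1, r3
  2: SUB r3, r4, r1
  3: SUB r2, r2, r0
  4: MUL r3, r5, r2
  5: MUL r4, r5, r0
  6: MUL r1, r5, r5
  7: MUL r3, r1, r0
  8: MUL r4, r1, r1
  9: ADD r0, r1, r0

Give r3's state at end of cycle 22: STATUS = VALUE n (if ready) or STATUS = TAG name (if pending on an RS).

STATUS = VALUE 567

c1: issue SUB r1<-Add1 | r0:7,r1:Add1,r2:9,r3:9,r4:4,r5:4
c2: issue SUB r5<-Add2 | r0:7,r1:Add1,r2:9,r3:9,r4:4,r5:Add2
c3: issue SUB r3<-Add3 | r0:7,r1:Add1,r2:9,r3:Add3,r4:4,r5:Add2
c4: CDB Add1=0; issue SUB r2<-Add1 | r0:7,r1:0,r2:Add1,r3:Add3,r4:4,r5:Add2
c5: issue MUL r3<-Mul1 | r0:7,r1:0,r2:Add1,r3:Mul1,r4:4,r5:Add2
c6: issue MUL r4<-Mul2 | r0:7,r1:0,r2:Add1,r3:Mul1,r4:Mul2,r5:Add2
c7: CDB Add1=2; stall | r0:7,r1:0,r2:2,r3:Mul1,r4:Mul2,r5:Add2
c8: CDB Add2=-9; stall | r0:7,r1:0,r2:2,r3:Mul1,r4:Mul2,r5:-9
c9: CDB Add3=4; stall | r0:7,r1:0,r2:2,r3:Mul1,r4:Mul2,r5:-9
c10: stall | r0:7,r1:0,r2:2,r3:Mul1,r4:Mul2,r5:-9
c11: stall | r0:7,r1:0,r2:2,r3:Mul1,r4:Mul2,r5:-9
c12: CDB Mul1=-18; issue MUL r1<-Mul1 | r0:7,r1:Mul1,r2:2,r3:-18,r4:Mul2,r5:-9
c13: CDB Mul2=-63; issue MUL r3<-Mul2 | r0:7,r1:Mul1,r2:2,r3:Mul2,r4:-63,r5:-9
c14: stall | r0:7,r1:Mul1,r2:2,r3:Mul2,r4:-63,r5:-9
c15: stall | r0:7,r1:Mul1,r2:2,r3:Mul2,r4:-63,r5:-9
c16: CDB Mul1=81; issue MUL r4<-Mul1 | r0:7,r1:81,r2:2,r3:Mul2,r4:Mul1,r5:-9
c17: issue ADD r0<-Add1 | r0:Add1,r1:81,r2:2,r3:Mul2,r4:Mul1,r5:-9
c18: - | r0:Add1,r1:81,r2:2,r3:Mul2,r4:Mul1,r5:-9
c19: - | r0:Add1,r1:81,r2:2,r3:Mul2,r4:Mul1,r5:-9
c20: CDB Add1=88 | r0:88,r1:81,r2:2,r3:Mul2,r4:Mul1,r5:-9
c21: CDB Mul1=6561 | r0:88,r1:81,r2:2,r3:Mul2,r4:6561,r5:-9
c22: CDB Mul2=567 | r0:88,r1:81,r2:2,r3:567,r4:6561,r5:-9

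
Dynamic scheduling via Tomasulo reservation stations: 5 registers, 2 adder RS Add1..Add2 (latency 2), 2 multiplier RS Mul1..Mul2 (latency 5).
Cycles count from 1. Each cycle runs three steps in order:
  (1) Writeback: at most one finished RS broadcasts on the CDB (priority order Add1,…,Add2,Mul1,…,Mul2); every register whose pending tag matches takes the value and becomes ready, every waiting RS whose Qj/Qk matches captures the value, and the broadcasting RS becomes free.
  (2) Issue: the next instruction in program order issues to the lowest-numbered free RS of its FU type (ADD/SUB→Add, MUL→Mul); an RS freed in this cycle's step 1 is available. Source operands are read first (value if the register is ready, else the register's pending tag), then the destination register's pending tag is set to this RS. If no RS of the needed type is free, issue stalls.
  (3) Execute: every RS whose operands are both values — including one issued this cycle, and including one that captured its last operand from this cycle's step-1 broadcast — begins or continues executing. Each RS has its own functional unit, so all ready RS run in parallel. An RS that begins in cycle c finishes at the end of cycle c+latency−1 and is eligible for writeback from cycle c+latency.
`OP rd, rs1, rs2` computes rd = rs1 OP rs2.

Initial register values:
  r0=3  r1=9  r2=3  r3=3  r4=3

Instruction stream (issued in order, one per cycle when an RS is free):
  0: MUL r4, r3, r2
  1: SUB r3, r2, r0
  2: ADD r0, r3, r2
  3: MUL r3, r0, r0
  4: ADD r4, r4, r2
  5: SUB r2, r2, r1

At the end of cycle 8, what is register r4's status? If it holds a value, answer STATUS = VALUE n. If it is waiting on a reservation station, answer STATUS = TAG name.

  c1: issue MUL r4<-Mul1  regs: r0:3,r1:9,r2:3,r3:3,r4:Mul1
  c2: issue SUB r3<-Add1  regs: r0:3,r1:9,r2:3,r3:Add1,r4:Mul1
  c3: issue ADD r0<-Add2  regs: r0:Add2,r1:9,r2:3,r3:Add1,r4:Mul1
  c4: CDB Add1=0; issue MUL r3<-Mul2  regs: r0:Add2,r1:9,r2:3,r3:Mul2,r4:Mul1
  c5: issue ADD r4<-Add1  regs: r0:Add2,r1:9,r2:3,r3:Mul2,r4:Add1
  c6: CDB Add2=3; issue SUB r2<-Add2  regs: r0:3,r1:9,r2:Add2,r3:Mul2,r4:Add1
  c7: CDB Mul1=9  regs: r0:3,r1:9,r2:Add2,r3:Mul2,r4:Add1
  c8: CDB Add2=-6  regs: r0:3,r1:9,r2:-6,r3:Mul2,r4:Add1

STATUS = TAG Add1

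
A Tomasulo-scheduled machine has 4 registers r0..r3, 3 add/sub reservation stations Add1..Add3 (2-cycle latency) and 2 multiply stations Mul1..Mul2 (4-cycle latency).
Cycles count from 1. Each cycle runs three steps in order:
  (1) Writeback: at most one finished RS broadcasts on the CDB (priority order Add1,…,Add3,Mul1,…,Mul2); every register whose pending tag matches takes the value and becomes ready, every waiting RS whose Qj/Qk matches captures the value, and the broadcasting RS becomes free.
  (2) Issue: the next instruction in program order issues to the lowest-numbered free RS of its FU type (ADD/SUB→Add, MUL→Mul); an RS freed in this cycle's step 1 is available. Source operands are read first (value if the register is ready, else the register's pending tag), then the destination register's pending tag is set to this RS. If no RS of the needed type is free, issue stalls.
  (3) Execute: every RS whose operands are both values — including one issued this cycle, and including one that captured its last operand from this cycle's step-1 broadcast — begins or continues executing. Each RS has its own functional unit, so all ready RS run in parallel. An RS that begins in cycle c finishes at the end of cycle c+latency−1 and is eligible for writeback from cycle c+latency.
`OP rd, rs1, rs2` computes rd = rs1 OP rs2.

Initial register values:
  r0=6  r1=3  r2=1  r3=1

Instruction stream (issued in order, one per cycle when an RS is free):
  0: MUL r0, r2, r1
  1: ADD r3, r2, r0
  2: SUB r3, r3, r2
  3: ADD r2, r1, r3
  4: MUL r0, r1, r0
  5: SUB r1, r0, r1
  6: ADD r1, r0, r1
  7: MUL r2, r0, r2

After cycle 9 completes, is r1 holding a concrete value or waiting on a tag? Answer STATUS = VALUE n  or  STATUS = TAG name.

STATUS = TAG Add2

cycle 1: issue MUL r0<-Mul1 // r0:Mul1,r1:3,r2:1,r3:1
cycle 2: issue ADD r3<-Add1 // r0:Mul1,r1:3,r2:1,r3:Add1
cycle 3: issue SUB r3<-Add2 // r0:Mul1,r1:3,r2:1,r3:Add2
cycle 4: issue ADD r2<-Add3 // r0:Mul1,r1:3,r2:Add3,r3:Add2
cycle 5: CDB Mul1=3; issue MUL r0<-Mul1 // r0:Mul1,r1:3,r2:Add3,r3:Add2
cycle 6: stall // r0:Mul1,r1:3,r2:Add3,r3:Add2
cycle 7: CDB Add1=4; issue SUB r1<-Add1 // r0:Mul1,r1:Add1,r2:Add3,r3:Add2
cycle 8: stall // r0:Mul1,r1:Add1,r2:Add3,r3:Add2
cycle 9: CDB Add2=3; issue ADD r1<-Add2 // r0:Mul1,r1:Add2,r2:Add3,r3:3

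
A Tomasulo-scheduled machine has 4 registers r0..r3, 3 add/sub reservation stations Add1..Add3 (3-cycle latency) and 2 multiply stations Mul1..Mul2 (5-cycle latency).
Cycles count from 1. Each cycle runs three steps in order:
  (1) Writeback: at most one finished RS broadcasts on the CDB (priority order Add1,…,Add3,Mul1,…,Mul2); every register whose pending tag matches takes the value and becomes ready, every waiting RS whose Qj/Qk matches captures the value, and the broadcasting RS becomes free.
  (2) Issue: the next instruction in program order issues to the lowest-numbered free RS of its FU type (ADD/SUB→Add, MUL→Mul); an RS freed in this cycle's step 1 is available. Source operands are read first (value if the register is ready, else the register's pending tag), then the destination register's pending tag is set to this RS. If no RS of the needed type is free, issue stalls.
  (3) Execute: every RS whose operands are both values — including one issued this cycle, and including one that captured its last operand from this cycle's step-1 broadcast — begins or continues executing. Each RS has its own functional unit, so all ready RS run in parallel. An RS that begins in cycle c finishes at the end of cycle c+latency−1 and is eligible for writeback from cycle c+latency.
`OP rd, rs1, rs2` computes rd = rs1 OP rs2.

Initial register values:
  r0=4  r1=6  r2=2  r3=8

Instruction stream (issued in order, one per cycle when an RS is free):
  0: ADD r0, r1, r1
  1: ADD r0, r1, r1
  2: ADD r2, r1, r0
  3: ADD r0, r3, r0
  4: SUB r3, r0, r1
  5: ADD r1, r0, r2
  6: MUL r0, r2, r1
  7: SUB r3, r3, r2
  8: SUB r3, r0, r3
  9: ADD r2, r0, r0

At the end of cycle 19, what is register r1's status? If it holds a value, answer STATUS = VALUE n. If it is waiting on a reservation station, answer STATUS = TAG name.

STATUS = VALUE 38

  c1: issue ADD r0<-Add1  regs: r0:Add1,r1:6,r2:2,r3:8
  c2: issue ADD r0<-Add2  regs: r0:Add2,r1:6,r2:2,r3:8
  c3: issue ADD r2<-Add3  regs: r0:Add2,r1:6,r2:Add3,r3:8
  c4: CDB Add1=12; issue ADD r0<-Add1  regs: r0:Add1,r1:6,r2:Add3,r3:8
  c5: CDB Add2=12; issue SUB r3<-Add2  regs: r0:Add1,r1:6,r2:Add3,r3:Add2
  c6: stall  regs: r0:Add1,r1:6,r2:Add3,r3:Add2
  c7: stall  regs: r0:Add1,r1:6,r2:Add3,r3:Add2
  c8: CDB Add1=20; issue ADD r1<-Add1  regs: r0:20,r1:Add1,r2:Add3,r3:Add2
  c9: CDB Add3=18; issue MUL r0<-Mul1  regs: r0:Mul1,r1:Add1,r2:18,r3:Add2
  c10: issue SUB r3<-Add3  regs: r0:Mul1,r1:Add1,r2:18,r3:Add3
  c11: CDB Add2=14; issue SUB r3<-Add2  regs: r0:Mul1,r1:Add1,r2:18,r3:Add2
  c12: CDB Add1=38; issue ADD r2<-Add1  regs: r0:Mul1,r1:38,r2:Add1,r3:Add2
  c13: -  regs: r0:Mul1,r1:38,r2:Add1,r3:Add2
  c14: CDB Add3=-4  regs: r0:Mul1,r1:38,r2:Add1,r3:Add2
  c15: -  regs: r0:Mul1,r1:38,r2:Add1,r3:Add2
  c16: -  regs: r0:Mul1,r1:38,r2:Add1,r3:Add2
  c17: CDB Mul1=684  regs: r0:684,r1:38,r2:Add1,r3:Add2
  c18: -  regs: r0:684,r1:38,r2:Add1,r3:Add2
  c19: -  regs: r0:684,r1:38,r2:Add1,r3:Add2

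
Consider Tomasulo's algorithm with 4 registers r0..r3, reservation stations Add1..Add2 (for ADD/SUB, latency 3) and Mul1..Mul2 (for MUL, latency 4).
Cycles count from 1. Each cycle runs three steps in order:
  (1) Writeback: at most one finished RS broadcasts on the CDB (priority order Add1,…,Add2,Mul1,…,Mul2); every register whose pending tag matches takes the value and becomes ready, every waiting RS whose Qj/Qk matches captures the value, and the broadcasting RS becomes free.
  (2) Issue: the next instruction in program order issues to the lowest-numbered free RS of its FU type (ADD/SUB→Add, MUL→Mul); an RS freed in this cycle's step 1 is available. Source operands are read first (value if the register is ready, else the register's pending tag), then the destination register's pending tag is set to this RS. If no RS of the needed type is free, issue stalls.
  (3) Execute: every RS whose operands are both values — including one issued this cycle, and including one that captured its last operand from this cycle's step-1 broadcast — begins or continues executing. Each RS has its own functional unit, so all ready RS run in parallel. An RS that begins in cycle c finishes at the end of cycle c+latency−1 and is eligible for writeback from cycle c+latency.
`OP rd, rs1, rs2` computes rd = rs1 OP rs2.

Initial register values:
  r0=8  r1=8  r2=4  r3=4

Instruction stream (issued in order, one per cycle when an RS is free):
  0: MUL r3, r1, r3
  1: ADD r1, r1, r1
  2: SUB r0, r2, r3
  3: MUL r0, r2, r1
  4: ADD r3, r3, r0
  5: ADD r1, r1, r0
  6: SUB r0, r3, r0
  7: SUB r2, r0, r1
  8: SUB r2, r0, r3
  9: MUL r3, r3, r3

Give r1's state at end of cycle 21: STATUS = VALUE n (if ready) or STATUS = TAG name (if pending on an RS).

  c1: issue MUL r3<-Mul1  regs: r0:8,r1:8,r2:4,r3:Mul1
  c2: issue ADD r1<-Add1  regs: r0:8,r1:Add1,r2:4,r3:Mul1
  c3: issue SUB r0<-Add2  regs: r0:Add2,r1:Add1,r2:4,r3:Mul1
  c4: issue MUL r0<-Mul2  regs: r0:Mul2,r1:Add1,r2:4,r3:Mul1
  c5: CDB Add1=16; issue ADD r3<-Add1  regs: r0:Mul2,r1:16,r2:4,r3:Add1
  c6: CDB Mul1=32; stall  regs: r0:Mul2,r1:16,r2:4,r3:Add1
  c7: stall  regs: r0:Mul2,r1:16,r2:4,r3:Add1
  c8: stall  regs: r0:Mul2,r1:16,r2:4,r3:Add1
  c9: CDB Add2=-28; issue ADD r1<-Add2  regs: r0:Mul2,r1:Add2,r2:4,r3:Add1
  c10: CDB Mul2=64; stall  regs: r0:64,r1:Add2,r2:4,r3:Add1
  c11: stall  regs: r0:64,r1:Add2,r2:4,r3:Add1
  c12: stall  regs: r0:64,r1:Add2,r2:4,r3:Add1
  c13: CDB Add1=96; issue SUB r0<-Add1  regs: r0:Add1,r1:Add2,r2:4,r3:96
  c14: CDB Add2=80; issue SUB r2<-Add2  regs: r0:Add1,r1:80,r2:Add2,r3:96
  c15: stall  regs: r0:Add1,r1:80,r2:Add2,r3:96
  c16: CDB Add1=32; issue SUB r2<-Add1  regs: r0:32,r1:80,r2:Add1,r3:96
  c17: issue MUL r3<-Mul1  regs: r0:32,r1:80,r2:Add1,r3:Mul1
  c18: -  regs: r0:32,r1:80,r2:Add1,r3:Mul1
  c19: CDB Add1=-64  regs: r0:32,r1:80,r2:-64,r3:Mul1
  c20: CDB Add2=-48  regs: r0:32,r1:80,r2:-64,r3:Mul1
  c21: CDB Mul1=9216  regs: r0:32,r1:80,r2:-64,r3:9216

STATUS = VALUE 80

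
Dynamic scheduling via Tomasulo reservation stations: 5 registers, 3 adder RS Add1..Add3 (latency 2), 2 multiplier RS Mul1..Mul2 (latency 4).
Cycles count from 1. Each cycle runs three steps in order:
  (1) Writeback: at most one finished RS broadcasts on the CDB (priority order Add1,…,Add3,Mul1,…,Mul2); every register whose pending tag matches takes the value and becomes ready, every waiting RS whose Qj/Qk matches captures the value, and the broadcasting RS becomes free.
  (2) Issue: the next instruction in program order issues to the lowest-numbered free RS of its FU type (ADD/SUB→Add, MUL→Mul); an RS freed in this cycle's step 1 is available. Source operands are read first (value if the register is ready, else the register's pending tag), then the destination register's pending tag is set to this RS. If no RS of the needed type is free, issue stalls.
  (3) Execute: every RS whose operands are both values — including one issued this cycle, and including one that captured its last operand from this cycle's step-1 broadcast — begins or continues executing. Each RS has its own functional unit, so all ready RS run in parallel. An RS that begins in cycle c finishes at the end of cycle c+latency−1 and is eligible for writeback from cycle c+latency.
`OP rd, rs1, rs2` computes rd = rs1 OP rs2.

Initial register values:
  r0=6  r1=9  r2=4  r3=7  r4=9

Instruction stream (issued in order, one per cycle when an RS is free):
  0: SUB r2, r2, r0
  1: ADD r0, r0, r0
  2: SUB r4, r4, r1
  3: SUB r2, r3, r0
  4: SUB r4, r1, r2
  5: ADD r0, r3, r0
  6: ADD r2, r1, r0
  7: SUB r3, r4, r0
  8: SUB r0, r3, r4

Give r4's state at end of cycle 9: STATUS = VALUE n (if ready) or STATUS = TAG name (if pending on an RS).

  c1: issue SUB r2<-Add1  regs: r0:6,r1:9,r2:Add1,r3:7,r4:9
  c2: issue ADD r0<-Add2  regs: r0:Add2,r1:9,r2:Add1,r3:7,r4:9
  c3: CDB Add1=-2; issue SUB r4<-Add1  regs: r0:Add2,r1:9,r2:-2,r3:7,r4:Add1
  c4: CDB Add2=12; issue SUB r2<-Add2  regs: r0:12,r1:9,r2:Add2,r3:7,r4:Add1
  c5: CDB Add1=0; issue SUB r4<-Add1  regs: r0:12,r1:9,r2:Add2,r3:7,r4:Add1
  c6: CDB Add2=-5; issue ADD r0<-Add2  regs: r0:Add2,r1:9,r2:-5,r3:7,r4:Add1
  c7: issue ADD r2<-Add3  regs: r0:Add2,r1:9,r2:Add3,r3:7,r4:Add1
  c8: CDB Add1=14; issue SUB r3<-Add1  regs: r0:Add2,r1:9,r2:Add3,r3:Add1,r4:14
  c9: CDB Add2=19; issue SUB r0<-Add2  regs: r0:Add2,r1:9,r2:Add3,r3:Add1,r4:14

STATUS = VALUE 14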